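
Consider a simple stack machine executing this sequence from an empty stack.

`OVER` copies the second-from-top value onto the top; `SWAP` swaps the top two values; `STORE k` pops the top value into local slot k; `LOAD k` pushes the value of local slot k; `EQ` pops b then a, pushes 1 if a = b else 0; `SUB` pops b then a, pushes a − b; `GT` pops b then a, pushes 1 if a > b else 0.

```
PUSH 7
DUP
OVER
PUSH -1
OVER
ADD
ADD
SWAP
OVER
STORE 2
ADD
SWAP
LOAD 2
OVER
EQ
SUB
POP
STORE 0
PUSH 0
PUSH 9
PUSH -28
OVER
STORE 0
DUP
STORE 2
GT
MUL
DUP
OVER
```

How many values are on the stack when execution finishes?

PUSH 7   → 7
DUP      → 7 7
OVER     → 7 7 7
PUSH -1  → 7 7 7 -1
OVER     → 7 7 7 -1 7
ADD      → 7 7 7 6
ADD      → 7 7 13
SWAP     → 7 13 7
OVER     → 7 13 7 13
STORE 2  → 7 13 7
ADD      → 7 20
SWAP     → 20 7
LOAD 2   → 20 7 13
OVER     → 20 7 13 7
EQ       → 20 7 0
SUB      → 20 7
POP      → 20
STORE 0  → (empty)
PUSH 0   → 0
PUSH 9   → 0 9
PUSH -28 → 0 9 -28
OVER     → 0 9 -28 9
STORE 0  → 0 9 -28
DUP      → 0 9 -28 -28
STORE 2  → 0 9 -28
GT       → 0 1
MUL      → 0
DUP      → 0 0
OVER     → 0 0 0

3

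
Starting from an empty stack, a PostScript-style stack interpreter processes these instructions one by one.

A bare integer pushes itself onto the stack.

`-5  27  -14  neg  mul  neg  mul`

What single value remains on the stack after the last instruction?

-5  : [-5]
27  : [-5, 27]
-14 : [-5, 27, -14]
neg : [-5, 27, 14]
mul : [-5, 378]
neg : [-5, -378]
mul : [1890]

1890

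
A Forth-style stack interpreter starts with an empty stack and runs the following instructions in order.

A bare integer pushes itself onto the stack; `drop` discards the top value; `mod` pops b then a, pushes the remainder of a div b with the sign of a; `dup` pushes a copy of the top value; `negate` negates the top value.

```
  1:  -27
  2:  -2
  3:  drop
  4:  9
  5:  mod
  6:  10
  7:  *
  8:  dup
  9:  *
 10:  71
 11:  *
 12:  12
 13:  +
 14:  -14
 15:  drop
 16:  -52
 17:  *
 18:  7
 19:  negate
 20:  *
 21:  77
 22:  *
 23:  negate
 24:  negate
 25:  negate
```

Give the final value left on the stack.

-336336

-27    : [-27]
-2     : [-27, -2]
drop   : [-27]
9      : [-27, 9]
mod    : [0]
10     : [0, 10]
*      : [0]
dup    : [0, 0]
*      : [0]
71     : [0, 71]
*      : [0]
12     : [0, 12]
+      : [12]
-14    : [12, -14]
drop   : [12]
-52    : [12, -52]
*      : [-624]
7      : [-624, 7]
negate : [-624, -7]
*      : [4368]
77     : [4368, 77]
*      : [336336]
negate : [-336336]
negate : [336336]
negate : [-336336]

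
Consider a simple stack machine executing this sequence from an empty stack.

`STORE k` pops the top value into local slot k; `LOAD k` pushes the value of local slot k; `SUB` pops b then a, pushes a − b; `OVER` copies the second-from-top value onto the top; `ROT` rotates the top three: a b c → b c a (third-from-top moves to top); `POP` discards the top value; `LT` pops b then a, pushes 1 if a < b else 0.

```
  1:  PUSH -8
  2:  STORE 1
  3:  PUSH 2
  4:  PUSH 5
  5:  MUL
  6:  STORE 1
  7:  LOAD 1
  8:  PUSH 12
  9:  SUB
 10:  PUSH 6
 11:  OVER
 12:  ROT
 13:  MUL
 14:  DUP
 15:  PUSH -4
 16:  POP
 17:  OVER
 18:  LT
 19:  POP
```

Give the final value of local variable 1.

10

PUSH -8 : -8
STORE 1 : (empty)
PUSH 2  : 2
PUSH 5  : 2 5
MUL     : 10
STORE 1 : (empty)
LOAD 1  : 10
PUSH 12 : 10 12
SUB     : -2
PUSH 6  : -2 6
OVER    : -2 6 -2
ROT     : 6 -2 -2
MUL     : 6 4
DUP     : 6 4 4
PUSH -4 : 6 4 4 -4
POP     : 6 4 4
OVER    : 6 4 4 4
LT      : 6 4 0
POP     : 6 4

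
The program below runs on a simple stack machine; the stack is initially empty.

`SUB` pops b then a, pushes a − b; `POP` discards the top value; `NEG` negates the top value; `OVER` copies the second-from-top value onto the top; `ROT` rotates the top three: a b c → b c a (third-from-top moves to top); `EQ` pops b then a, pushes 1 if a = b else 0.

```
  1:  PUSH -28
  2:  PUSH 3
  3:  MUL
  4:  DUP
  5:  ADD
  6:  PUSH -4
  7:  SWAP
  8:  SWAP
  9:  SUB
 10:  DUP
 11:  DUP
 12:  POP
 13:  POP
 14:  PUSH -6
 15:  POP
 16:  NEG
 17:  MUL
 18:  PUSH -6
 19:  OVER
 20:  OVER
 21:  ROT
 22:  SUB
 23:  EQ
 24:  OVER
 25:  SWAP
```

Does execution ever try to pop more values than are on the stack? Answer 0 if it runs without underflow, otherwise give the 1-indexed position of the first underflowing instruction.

17

PUSH -28 -> [-28]
PUSH 3   -> [-28, 3]
MUL      -> [-84]
DUP      -> [-84, -84]
ADD      -> [-168]
PUSH -4  -> [-168, -4]
SWAP     -> [-4, -168]
SWAP     -> [-168, -4]
SUB      -> [-164]
DUP      -> [-164, -164]
DUP      -> [-164, -164, -164]
POP      -> [-164, -164]
POP      -> [-164]
PUSH -6  -> [-164, -6]
POP      -> [-164]
NEG      -> [164]
MUL  — needs 2 operands, stack has 1 → underflow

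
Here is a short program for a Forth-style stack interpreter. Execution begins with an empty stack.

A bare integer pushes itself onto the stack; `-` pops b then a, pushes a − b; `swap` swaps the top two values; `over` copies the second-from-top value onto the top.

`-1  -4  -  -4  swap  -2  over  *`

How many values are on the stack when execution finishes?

3

-1   : -1
-4   : -1 -4
-    : 3
-4   : 3 -4
swap : -4 3
-2   : -4 3 -2
over : -4 3 -2 3
*    : -4 3 -6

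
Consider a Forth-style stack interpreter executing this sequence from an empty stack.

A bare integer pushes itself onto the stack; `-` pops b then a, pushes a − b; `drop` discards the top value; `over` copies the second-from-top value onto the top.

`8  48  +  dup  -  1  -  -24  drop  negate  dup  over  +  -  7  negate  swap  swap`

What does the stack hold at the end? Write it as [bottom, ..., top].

[-1, -7]

8      : [8]
48     : [8, 48]
+      : [56]
dup    : [56, 56]
-      : [0]
1      : [0, 1]
-      : [-1]
-24    : [-1, -24]
drop   : [-1]
negate : [1]
dup    : [1, 1]
over   : [1, 1, 1]
+      : [1, 2]
-      : [-1]
7      : [-1, 7]
negate : [-1, -7]
swap   : [-7, -1]
swap   : [-1, -7]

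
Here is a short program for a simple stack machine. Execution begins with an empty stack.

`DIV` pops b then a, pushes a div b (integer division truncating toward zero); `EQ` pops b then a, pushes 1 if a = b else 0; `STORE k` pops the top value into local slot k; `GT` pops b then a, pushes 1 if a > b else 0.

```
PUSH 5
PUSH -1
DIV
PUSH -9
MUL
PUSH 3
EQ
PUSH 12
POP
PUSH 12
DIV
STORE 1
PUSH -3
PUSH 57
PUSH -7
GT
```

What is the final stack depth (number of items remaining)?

2

PUSH 5  → [5]
PUSH -1 → [5, -1]
DIV     → [-5]
PUSH -9 → [-5, -9]
MUL     → [45]
PUSH 3  → [45, 3]
EQ      → [0]
PUSH 12 → [0, 12]
POP     → [0]
PUSH 12 → [0, 12]
DIV     → [0]
STORE 1 → []
PUSH -3 → [-3]
PUSH 57 → [-3, 57]
PUSH -7 → [-3, 57, -7]
GT      → [-3, 1]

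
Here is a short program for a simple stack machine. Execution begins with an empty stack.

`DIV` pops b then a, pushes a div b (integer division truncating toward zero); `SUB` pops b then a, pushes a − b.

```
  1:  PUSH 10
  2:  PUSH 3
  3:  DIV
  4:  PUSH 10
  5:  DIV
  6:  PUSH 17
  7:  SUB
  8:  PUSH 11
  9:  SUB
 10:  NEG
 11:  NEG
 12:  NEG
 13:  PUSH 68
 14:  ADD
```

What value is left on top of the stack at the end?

PUSH 10  10
PUSH 3   10 3
DIV      3
PUSH 10  3 10
DIV      0
PUSH 17  0 17
SUB      -17
PUSH 11  -17 11
SUB      -28
NEG      28
NEG      -28
NEG      28
PUSH 68  28 68
ADD      96

96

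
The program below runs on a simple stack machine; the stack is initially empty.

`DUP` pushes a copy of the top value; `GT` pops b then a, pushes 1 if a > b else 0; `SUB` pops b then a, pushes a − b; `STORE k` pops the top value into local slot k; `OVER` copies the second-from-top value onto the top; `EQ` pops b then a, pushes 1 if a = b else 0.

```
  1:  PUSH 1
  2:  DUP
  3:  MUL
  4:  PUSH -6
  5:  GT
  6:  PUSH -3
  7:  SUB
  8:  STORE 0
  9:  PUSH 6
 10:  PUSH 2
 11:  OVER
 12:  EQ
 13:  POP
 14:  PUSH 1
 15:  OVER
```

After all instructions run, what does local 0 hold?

PUSH 1   1
DUP      1 1
MUL      1
PUSH -6  1 -6
GT       1
PUSH -3  1 -3
SUB      4
STORE 0  (empty)
PUSH 6   6
PUSH 2   6 2
OVER     6 2 6
EQ       6 0
POP      6
PUSH 1   6 1
OVER     6 1 6

4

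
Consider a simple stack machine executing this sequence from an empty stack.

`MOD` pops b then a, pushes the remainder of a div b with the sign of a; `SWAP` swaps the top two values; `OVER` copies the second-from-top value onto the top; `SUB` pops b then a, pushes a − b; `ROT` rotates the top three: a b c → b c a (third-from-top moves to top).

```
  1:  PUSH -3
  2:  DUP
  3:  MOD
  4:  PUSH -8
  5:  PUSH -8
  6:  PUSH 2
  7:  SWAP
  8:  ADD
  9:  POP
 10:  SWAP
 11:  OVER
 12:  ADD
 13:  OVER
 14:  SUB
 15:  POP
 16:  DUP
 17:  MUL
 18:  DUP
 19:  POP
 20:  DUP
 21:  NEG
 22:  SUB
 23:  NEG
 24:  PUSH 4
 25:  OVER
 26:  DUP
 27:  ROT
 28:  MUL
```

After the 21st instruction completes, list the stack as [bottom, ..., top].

[64, -64]

PUSH -3 → -3
DUP     → -3 -3
MOD     → 0
PUSH -8 → 0 -8
PUSH -8 → 0 -8 -8
PUSH 2  → 0 -8 -8 2
SWAP    → 0 -8 2 -8
ADD     → 0 -8 -6
POP     → 0 -8
SWAP    → -8 0
OVER    → -8 0 -8
ADD     → -8 -8
OVER    → -8 -8 -8
SUB     → -8 0
POP     → -8
DUP     → -8 -8
MUL     → 64
DUP     → 64 64
POP     → 64
DUP     → 64 64
NEG     → 64 -64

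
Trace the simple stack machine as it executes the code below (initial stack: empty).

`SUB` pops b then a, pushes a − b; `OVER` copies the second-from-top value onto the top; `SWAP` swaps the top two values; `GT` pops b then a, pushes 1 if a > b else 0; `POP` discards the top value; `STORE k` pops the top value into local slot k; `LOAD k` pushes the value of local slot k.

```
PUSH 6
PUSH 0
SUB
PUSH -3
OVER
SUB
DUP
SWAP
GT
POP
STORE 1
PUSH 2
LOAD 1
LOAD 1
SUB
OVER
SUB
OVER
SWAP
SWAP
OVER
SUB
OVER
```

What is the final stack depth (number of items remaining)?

4

PUSH 6  : [6]
PUSH 0  : [6, 0]
SUB     : [6]
PUSH -3 : [6, -3]
OVER    : [6, -3, 6]
SUB     : [6, -9]
DUP     : [6, -9, -9]
SWAP    : [6, -9, -9]
GT      : [6, 0]
POP     : [6]
STORE 1 : []
PUSH 2  : [2]
LOAD 1  : [2, 6]
LOAD 1  : [2, 6, 6]
SUB     : [2, 0]
OVER    : [2, 0, 2]
SUB     : [2, -2]
OVER    : [2, -2, 2]
SWAP    : [2, 2, -2]
SWAP    : [2, -2, 2]
OVER    : [2, -2, 2, -2]
SUB     : [2, -2, 4]
OVER    : [2, -2, 4, -2]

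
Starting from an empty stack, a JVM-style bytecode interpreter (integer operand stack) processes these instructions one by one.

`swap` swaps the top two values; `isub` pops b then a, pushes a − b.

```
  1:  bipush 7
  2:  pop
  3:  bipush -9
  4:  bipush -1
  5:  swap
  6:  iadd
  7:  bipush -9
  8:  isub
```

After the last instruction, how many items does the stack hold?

1

bipush 7  : [7]
pop       : []
bipush -9 : [-9]
bipush -1 : [-9, -1]
swap      : [-1, -9]
iadd      : [-10]
bipush -9 : [-10, -9]
isub      : [-1]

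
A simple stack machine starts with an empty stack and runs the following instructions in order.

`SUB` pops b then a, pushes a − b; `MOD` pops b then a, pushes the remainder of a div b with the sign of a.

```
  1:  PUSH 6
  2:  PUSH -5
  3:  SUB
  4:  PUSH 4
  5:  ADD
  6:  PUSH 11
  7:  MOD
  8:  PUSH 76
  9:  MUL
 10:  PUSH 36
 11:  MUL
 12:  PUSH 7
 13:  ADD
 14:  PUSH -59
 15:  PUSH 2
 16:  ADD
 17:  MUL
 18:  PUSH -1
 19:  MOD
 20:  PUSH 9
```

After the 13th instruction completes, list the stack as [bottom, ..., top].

[10951]

PUSH 6  : 6
PUSH -5 : 6 -5
SUB     : 11
PUSH 4  : 11 4
ADD     : 15
PUSH 11 : 15 11
MOD     : 4
PUSH 76 : 4 76
MUL     : 304
PUSH 36 : 304 36
MUL     : 10944
PUSH 7  : 10944 7
ADD     : 10951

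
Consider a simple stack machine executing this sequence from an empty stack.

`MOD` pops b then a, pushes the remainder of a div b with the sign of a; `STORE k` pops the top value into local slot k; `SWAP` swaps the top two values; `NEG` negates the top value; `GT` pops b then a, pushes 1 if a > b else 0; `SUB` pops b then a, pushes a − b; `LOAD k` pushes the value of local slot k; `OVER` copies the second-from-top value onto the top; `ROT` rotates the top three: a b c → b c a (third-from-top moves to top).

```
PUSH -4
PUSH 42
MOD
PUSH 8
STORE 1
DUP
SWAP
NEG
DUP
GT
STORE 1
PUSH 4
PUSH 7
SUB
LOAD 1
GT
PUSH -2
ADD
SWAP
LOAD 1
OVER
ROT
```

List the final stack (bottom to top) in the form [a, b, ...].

PUSH -4 : -4
PUSH 42 : -4 42
MOD     : -4
PUSH 8  : -4 8
STORE 1 : -4
DUP     : -4 -4
SWAP    : -4 -4
NEG     : -4 4
DUP     : -4 4 4
GT      : -4 0
STORE 1 : -4
PUSH 4  : -4 4
PUSH 7  : -4 4 7
SUB     : -4 -3
LOAD 1  : -4 -3 0
GT      : -4 0
PUSH -2 : -4 0 -2
ADD     : -4 -2
SWAP    : -2 -4
LOAD 1  : -2 -4 0
OVER    : -2 -4 0 -4
ROT     : -2 0 -4 -4

[-2, 0, -4, -4]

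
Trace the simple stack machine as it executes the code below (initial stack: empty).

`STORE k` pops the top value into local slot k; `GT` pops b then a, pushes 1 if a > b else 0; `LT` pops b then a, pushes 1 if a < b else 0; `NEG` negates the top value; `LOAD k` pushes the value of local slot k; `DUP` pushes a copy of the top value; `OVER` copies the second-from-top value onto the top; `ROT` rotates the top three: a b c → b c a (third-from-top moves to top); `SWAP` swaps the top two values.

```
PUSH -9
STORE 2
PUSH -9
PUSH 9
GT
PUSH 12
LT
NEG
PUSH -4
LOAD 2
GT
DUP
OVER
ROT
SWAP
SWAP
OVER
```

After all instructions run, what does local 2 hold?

PUSH -9 : [-9]
STORE 2 : []
PUSH -9 : [-9]
PUSH 9  : [-9, 9]
GT      : [0]
PUSH 12 : [0, 12]
LT      : [1]
NEG     : [-1]
PUSH -4 : [-1, -4]
LOAD 2  : [-1, -4, -9]
GT      : [-1, 1]
DUP     : [-1, 1, 1]
OVER    : [-1, 1, 1, 1]
ROT     : [-1, 1, 1, 1]
SWAP    : [-1, 1, 1, 1]
SWAP    : [-1, 1, 1, 1]
OVER    : [-1, 1, 1, 1, 1]

-9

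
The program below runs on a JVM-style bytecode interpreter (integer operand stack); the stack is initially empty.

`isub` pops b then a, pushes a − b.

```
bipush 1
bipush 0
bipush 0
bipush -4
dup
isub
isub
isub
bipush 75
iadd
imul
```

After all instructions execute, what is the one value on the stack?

75

bipush 1  : 1
bipush 0  : 1 0
bipush 0  : 1 0 0
bipush -4 : 1 0 0 -4
dup       : 1 0 0 -4 -4
isub      : 1 0 0 0
isub      : 1 0 0
isub      : 1 0
bipush 75 : 1 0 75
iadd      : 1 75
imul      : 75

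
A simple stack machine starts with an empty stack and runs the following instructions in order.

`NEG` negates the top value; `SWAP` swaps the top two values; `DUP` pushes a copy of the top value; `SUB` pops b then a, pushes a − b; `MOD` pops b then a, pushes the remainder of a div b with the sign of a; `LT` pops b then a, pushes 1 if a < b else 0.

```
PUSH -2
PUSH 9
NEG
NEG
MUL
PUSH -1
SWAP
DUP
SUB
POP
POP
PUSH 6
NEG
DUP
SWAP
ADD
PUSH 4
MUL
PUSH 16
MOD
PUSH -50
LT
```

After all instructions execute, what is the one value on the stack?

PUSH -2  → -2
PUSH 9   → -2 9
NEG      → -2 -9
NEG      → -2 9
MUL      → -18
PUSH -1  → -18 -1
SWAP     → -1 -18
DUP      → -1 -18 -18
SUB      → -1 0
POP      → -1
POP      → (empty)
PUSH 6   → 6
NEG      → -6
DUP      → -6 -6
SWAP     → -6 -6
ADD      → -12
PUSH 4   → -12 4
MUL      → -48
PUSH 16  → -48 16
MOD      → 0
PUSH -50 → 0 -50
LT       → 0

0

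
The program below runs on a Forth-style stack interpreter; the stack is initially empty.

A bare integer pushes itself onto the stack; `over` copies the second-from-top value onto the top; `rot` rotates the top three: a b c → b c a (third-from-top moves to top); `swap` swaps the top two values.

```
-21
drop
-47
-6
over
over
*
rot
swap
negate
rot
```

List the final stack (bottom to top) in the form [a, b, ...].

[-47, -282, -6]

-21    → -21
drop   → (empty)
-47    → -47
-6     → -47 -6
over   → -47 -6 -47
over   → -47 -6 -47 -6
*      → -47 -6 282
rot    → -6 282 -47
swap   → -6 -47 282
negate → -6 -47 -282
rot    → -47 -282 -6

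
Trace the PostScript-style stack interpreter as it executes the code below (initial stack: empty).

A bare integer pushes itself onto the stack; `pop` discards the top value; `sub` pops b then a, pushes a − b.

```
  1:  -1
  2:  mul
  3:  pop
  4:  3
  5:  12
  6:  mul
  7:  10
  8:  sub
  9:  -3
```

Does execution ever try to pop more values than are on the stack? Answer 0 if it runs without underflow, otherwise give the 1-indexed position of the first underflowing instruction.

-1 -> [-1]
mul  — needs 2 operands, stack has 1 → underflow

2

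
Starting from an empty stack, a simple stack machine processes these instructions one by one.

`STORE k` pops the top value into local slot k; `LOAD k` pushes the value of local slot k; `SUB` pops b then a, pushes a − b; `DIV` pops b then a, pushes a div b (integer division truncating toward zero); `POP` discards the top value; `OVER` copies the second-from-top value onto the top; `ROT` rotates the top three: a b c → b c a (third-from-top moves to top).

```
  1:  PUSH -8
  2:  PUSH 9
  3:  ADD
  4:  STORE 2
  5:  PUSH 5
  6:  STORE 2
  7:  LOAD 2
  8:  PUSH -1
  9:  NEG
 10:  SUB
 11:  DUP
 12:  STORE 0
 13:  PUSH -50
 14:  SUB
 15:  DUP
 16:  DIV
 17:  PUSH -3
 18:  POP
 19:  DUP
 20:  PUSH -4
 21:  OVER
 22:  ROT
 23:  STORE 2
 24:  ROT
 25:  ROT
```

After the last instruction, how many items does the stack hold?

3

PUSH -8  → -8
PUSH 9   → -8 9
ADD      → 1
STORE 2  → (empty)
PUSH 5   → 5
STORE 2  → (empty)
LOAD 2   → 5
PUSH -1  → 5 -1
NEG      → 5 1
SUB      → 4
DUP      → 4 4
STORE 0  → 4
PUSH -50 → 4 -50
SUB      → 54
DUP      → 54 54
DIV      → 1
PUSH -3  → 1 -3
POP      → 1
DUP      → 1 1
PUSH -4  → 1 1 -4
OVER     → 1 1 -4 1
ROT      → 1 -4 1 1
STORE 2  → 1 -4 1
ROT      → -4 1 1
ROT      → 1 1 -4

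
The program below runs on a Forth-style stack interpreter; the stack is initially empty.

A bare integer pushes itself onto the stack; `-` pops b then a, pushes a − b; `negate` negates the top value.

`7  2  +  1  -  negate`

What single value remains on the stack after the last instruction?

7      : [7]
2      : [7, 2]
+      : [9]
1      : [9, 1]
-      : [8]
negate : [-8]

-8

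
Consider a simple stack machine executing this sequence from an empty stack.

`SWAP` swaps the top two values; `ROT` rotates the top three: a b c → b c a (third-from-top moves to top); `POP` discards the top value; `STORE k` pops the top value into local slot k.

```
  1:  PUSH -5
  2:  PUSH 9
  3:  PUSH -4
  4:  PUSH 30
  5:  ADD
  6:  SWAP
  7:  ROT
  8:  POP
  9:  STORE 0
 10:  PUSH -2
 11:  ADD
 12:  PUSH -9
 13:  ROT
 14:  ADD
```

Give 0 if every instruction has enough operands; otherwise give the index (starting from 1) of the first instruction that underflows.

13

PUSH -5 -> [-5]
PUSH 9  -> [-5, 9]
PUSH -4 -> [-5, 9, -4]
PUSH 30 -> [-5, 9, -4, 30]
ADD     -> [-5, 9, 26]
SWAP    -> [-5, 26, 9]
ROT     -> [26, 9, -5]
POP     -> [26, 9]
STORE 0 -> [26]
PUSH -2 -> [26, -2]
ADD     -> [24]
PUSH -9 -> [24, -9]
ROT  — needs 3 operands, stack has 2 → underflow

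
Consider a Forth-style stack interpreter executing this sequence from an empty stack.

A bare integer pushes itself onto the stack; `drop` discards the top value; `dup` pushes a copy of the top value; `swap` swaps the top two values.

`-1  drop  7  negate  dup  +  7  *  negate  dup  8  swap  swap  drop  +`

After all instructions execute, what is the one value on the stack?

-1      -1
drop    (empty)
7       7
negate  -7
dup     -7 -7
+       -14
7       -14 7
*       -98
negate  98
dup     98 98
8       98 98 8
swap    98 8 98
swap    98 98 8
drop    98 98
+       196

196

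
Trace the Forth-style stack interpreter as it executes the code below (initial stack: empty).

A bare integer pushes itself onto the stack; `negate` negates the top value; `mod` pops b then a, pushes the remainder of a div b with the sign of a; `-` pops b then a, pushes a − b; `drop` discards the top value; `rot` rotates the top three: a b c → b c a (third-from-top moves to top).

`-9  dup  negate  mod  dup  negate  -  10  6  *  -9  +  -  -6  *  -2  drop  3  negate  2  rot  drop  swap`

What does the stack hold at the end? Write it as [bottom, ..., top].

-9     -> [-9]
dup    -> [-9, -9]
negate -> [-9, 9]
mod    -> [0]
dup    -> [0, 0]
negate -> [0, 0]
-      -> [0]
10     -> [0, 10]
6      -> [0, 10, 6]
*      -> [0, 60]
-9     -> [0, 60, -9]
+      -> [0, 51]
-      -> [-51]
-6     -> [-51, -6]
*      -> [306]
-2     -> [306, -2]
drop   -> [306]
3      -> [306, 3]
negate -> [306, -3]
2      -> [306, -3, 2]
rot    -> [-3, 2, 306]
drop   -> [-3, 2]
swap   -> [2, -3]

[2, -3]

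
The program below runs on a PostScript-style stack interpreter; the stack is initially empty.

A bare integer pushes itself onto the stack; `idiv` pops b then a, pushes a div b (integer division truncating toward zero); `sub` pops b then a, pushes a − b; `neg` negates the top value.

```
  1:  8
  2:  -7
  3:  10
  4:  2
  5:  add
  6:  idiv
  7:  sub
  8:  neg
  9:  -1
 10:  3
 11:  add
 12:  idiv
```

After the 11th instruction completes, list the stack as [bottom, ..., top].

8    : 8
-7   : 8 -7
10   : 8 -7 10
2    : 8 -7 10 2
add  : 8 -7 12
idiv : 8 0
sub  : 8
neg  : -8
-1   : -8 -1
3    : -8 -1 3
add  : -8 2

[-8, 2]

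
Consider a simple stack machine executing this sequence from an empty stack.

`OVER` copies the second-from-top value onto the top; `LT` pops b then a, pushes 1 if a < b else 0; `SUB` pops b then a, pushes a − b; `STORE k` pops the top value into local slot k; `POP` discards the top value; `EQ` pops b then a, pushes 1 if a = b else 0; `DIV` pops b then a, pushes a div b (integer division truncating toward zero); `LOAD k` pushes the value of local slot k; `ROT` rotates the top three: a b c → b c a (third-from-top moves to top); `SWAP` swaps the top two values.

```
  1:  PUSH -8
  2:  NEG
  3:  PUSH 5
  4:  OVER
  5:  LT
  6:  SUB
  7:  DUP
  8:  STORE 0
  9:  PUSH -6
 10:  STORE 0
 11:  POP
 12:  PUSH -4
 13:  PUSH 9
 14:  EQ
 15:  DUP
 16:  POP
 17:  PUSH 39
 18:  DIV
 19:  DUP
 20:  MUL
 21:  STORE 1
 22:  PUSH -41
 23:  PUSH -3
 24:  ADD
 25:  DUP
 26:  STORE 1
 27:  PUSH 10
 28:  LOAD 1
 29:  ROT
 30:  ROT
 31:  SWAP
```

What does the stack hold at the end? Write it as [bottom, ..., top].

[-44, 10, -44]

PUSH -8   -8
NEG       8
PUSH 5    8 5
OVER      8 5 8
LT        8 1
SUB       7
DUP       7 7
STORE 0   7
PUSH -6   7 -6
STORE 0   7
POP       (empty)
PUSH -4   -4
PUSH 9    -4 9
EQ        0
DUP       0 0
POP       0
PUSH 39   0 39
DIV       0
DUP       0 0
MUL       0
STORE 1   (empty)
PUSH -41  -41
PUSH -3   -41 -3
ADD       -44
DUP       -44 -44
STORE 1   -44
PUSH 10   -44 10
LOAD 1    -44 10 -44
ROT       10 -44 -44
ROT       -44 -44 10
SWAP      -44 10 -44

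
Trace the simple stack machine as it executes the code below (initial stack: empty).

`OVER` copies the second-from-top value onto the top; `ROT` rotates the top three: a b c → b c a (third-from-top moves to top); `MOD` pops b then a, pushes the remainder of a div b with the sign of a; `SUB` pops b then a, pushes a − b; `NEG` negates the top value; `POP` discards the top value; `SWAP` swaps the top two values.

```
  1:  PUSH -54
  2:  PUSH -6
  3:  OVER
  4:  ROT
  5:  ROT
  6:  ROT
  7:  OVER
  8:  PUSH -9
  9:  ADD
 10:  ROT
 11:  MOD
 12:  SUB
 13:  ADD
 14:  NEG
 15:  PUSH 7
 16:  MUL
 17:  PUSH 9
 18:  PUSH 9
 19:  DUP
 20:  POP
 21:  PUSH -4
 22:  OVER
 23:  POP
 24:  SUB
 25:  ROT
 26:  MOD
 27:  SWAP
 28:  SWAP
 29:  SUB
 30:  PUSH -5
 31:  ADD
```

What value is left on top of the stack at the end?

-9

PUSH -54 → -54
PUSH -6  → -54 -6
OVER     → -54 -6 -54
ROT      → -6 -54 -54
ROT      → -54 -54 -6
ROT      → -54 -6 -54
OVER     → -54 -6 -54 -6
PUSH -9  → -54 -6 -54 -6 -9
ADD      → -54 -6 -54 -15
ROT      → -54 -54 -15 -6
MOD      → -54 -54 -3
SUB      → -54 -51
ADD      → -105
NEG      → 105
PUSH 7   → 105 7
MUL      → 735
PUSH 9   → 735 9
PUSH 9   → 735 9 9
DUP      → 735 9 9 9
POP      → 735 9 9
PUSH -4  → 735 9 9 -4
OVER     → 735 9 9 -4 9
POP      → 735 9 9 -4
SUB      → 735 9 13
ROT      → 9 13 735
MOD      → 9 13
SWAP     → 13 9
SWAP     → 9 13
SUB      → -4
PUSH -5  → -4 -5
ADD      → -9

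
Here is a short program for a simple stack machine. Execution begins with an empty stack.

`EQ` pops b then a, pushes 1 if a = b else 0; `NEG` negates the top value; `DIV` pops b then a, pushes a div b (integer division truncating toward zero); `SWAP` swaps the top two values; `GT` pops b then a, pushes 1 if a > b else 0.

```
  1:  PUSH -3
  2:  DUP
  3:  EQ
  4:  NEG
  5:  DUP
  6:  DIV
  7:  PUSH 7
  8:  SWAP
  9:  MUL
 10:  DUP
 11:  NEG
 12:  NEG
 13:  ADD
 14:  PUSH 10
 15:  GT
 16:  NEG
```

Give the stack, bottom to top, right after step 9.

[7]

PUSH -3  [-3]
DUP      [-3, -3]
EQ       [1]
NEG      [-1]
DUP      [-1, -1]
DIV      [1]
PUSH 7   [1, 7]
SWAP     [7, 1]
MUL      [7]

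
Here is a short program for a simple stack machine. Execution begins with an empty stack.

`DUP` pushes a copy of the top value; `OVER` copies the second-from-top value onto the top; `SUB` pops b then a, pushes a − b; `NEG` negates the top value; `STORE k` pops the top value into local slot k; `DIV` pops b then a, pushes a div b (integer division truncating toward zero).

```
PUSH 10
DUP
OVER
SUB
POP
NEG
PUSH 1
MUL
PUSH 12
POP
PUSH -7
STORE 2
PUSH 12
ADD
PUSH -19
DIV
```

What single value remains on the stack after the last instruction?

PUSH 10  → [10]
DUP      → [10, 10]
OVER     → [10, 10, 10]
SUB      → [10, 0]
POP      → [10]
NEG      → [-10]
PUSH 1   → [-10, 1]
MUL      → [-10]
PUSH 12  → [-10, 12]
POP      → [-10]
PUSH -7  → [-10, -7]
STORE 2  → [-10]
PUSH 12  → [-10, 12]
ADD      → [2]
PUSH -19 → [2, -19]
DIV      → [0]

0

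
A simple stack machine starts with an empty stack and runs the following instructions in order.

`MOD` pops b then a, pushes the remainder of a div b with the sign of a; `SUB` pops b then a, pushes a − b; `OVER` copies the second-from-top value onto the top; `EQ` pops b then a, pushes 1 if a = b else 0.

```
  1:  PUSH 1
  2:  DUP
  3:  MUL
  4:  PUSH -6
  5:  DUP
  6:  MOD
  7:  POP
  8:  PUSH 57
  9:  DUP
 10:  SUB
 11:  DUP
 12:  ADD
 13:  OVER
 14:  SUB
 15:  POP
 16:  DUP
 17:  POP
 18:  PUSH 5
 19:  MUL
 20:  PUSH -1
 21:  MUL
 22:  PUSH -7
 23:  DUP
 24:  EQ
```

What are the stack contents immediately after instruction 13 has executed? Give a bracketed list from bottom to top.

[1, 0, 1]

PUSH 1   [1]
DUP      [1, 1]
MUL      [1]
PUSH -6  [1, -6]
DUP      [1, -6, -6]
MOD      [1, 0]
POP      [1]
PUSH 57  [1, 57]
DUP      [1, 57, 57]
SUB      [1, 0]
DUP      [1, 0, 0]
ADD      [1, 0]
OVER     [1, 0, 1]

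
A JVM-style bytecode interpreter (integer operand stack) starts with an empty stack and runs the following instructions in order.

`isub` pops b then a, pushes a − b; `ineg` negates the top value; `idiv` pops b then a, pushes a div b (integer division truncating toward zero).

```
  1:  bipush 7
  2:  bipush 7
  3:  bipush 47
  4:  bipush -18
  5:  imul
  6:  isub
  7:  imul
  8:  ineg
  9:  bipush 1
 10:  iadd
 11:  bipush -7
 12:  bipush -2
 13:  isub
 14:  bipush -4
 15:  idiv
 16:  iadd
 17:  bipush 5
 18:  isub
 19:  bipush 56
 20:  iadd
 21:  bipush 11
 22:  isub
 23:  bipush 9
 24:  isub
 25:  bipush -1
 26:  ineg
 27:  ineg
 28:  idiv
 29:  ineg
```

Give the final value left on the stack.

-5938

bipush 7    [7]
bipush 7    [7, 7]
bipush 47   [7, 7, 47]
bipush -18  [7, 7, 47, -18]
imul        [7, 7, -846]
isub        [7, 853]
imul        [5971]
ineg        [-5971]
bipush 1    [-5971, 1]
iadd        [-5970]
bipush -7   [-5970, -7]
bipush -2   [-5970, -7, -2]
isub        [-5970, -5]
bipush -4   [-5970, -5, -4]
idiv        [-5970, 1]
iadd        [-5969]
bipush 5    [-5969, 5]
isub        [-5974]
bipush 56   [-5974, 56]
iadd        [-5918]
bipush 11   [-5918, 11]
isub        [-5929]
bipush 9    [-5929, 9]
isub        [-5938]
bipush -1   [-5938, -1]
ineg        [-5938, 1]
ineg        [-5938, -1]
idiv        [5938]
ineg        [-5938]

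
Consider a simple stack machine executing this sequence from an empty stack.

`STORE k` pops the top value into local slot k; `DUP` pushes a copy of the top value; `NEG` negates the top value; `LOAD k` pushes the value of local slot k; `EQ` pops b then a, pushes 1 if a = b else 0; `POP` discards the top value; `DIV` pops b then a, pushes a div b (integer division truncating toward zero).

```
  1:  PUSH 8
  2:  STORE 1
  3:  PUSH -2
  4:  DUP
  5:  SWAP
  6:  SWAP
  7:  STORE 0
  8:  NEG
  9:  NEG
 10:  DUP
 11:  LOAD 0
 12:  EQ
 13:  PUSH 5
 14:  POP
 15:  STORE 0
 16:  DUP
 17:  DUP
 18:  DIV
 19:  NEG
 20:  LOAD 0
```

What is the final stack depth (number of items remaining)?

PUSH 8  : [8]
STORE 1 : []
PUSH -2 : [-2]
DUP     : [-2, -2]
SWAP    : [-2, -2]
SWAP    : [-2, -2]
STORE 0 : [-2]
NEG     : [2]
NEG     : [-2]
DUP     : [-2, -2]
LOAD 0  : [-2, -2, -2]
EQ      : [-2, 1]
PUSH 5  : [-2, 1, 5]
POP     : [-2, 1]
STORE 0 : [-2]
DUP     : [-2, -2]
DUP     : [-2, -2, -2]
DIV     : [-2, 1]
NEG     : [-2, -1]
LOAD 0  : [-2, -1, 1]

3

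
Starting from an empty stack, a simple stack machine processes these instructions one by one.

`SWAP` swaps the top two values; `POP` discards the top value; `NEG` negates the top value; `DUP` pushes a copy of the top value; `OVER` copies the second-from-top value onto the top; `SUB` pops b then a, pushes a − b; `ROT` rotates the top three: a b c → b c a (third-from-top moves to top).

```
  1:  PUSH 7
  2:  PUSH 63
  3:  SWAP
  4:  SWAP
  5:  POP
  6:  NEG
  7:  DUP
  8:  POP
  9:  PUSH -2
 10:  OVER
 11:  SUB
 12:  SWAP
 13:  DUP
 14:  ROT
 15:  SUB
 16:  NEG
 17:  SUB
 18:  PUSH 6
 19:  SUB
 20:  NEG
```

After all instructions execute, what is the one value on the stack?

25

PUSH 7   [7]
PUSH 63  [7, 63]
SWAP     [63, 7]
SWAP     [7, 63]
POP      [7]
NEG      [-7]
DUP      [-7, -7]
POP      [-7]
PUSH -2  [-7, -2]
OVER     [-7, -2, -7]
SUB      [-7, 5]
SWAP     [5, -7]
DUP      [5, -7, -7]
ROT      [-7, -7, 5]
SUB      [-7, -12]
NEG      [-7, 12]
SUB      [-19]
PUSH 6   [-19, 6]
SUB      [-25]
NEG      [25]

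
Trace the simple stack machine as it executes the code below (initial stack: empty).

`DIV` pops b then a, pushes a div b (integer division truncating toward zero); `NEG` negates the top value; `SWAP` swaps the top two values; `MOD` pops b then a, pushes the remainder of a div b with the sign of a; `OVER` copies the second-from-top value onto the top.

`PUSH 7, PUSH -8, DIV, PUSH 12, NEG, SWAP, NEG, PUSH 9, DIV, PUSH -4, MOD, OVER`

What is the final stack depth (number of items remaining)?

3

PUSH 7  : [7]
PUSH -8 : [7, -8]
DIV     : [0]
PUSH 12 : [0, 12]
NEG     : [0, -12]
SWAP    : [-12, 0]
NEG     : [-12, 0]
PUSH 9  : [-12, 0, 9]
DIV     : [-12, 0]
PUSH -4 : [-12, 0, -4]
MOD     : [-12, 0]
OVER    : [-12, 0, -12]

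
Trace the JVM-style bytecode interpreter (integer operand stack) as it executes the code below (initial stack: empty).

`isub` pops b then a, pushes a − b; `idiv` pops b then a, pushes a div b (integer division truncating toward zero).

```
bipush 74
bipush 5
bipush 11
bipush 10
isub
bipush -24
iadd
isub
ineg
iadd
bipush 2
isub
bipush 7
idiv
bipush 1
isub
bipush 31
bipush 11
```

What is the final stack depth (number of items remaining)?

bipush 74   [74]
bipush 5    [74, 5]
bipush 11   [74, 5, 11]
bipush 10   [74, 5, 11, 10]
isub        [74, 5, 1]
bipush -24  [74, 5, 1, -24]
iadd        [74, 5, -23]
isub        [74, 28]
ineg        [74, -28]
iadd        [46]
bipush 2    [46, 2]
isub        [44]
bipush 7    [44, 7]
idiv        [6]
bipush 1    [6, 1]
isub        [5]
bipush 31   [5, 31]
bipush 11   [5, 31, 11]

3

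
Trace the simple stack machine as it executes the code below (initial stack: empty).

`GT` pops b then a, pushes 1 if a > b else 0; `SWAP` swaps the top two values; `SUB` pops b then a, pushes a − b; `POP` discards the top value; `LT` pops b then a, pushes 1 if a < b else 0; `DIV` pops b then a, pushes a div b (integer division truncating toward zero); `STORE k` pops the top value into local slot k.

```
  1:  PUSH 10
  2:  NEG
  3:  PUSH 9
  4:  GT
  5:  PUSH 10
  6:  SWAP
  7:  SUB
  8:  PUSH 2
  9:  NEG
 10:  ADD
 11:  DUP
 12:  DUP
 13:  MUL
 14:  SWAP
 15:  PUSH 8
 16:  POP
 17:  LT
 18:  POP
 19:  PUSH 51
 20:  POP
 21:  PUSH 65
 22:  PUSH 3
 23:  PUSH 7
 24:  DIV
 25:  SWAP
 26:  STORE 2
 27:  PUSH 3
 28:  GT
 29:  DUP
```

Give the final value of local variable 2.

PUSH 10 : 10
NEG     : -10
PUSH 9  : -10 9
GT      : 0
PUSH 10 : 0 10
SWAP    : 10 0
SUB     : 10
PUSH 2  : 10 2
NEG     : 10 -2
ADD     : 8
DUP     : 8 8
DUP     : 8 8 8
MUL     : 8 64
SWAP    : 64 8
PUSH 8  : 64 8 8
POP     : 64 8
LT      : 0
POP     : (empty)
PUSH 51 : 51
POP     : (empty)
PUSH 65 : 65
PUSH 3  : 65 3
PUSH 7  : 65 3 7
DIV     : 65 0
SWAP    : 0 65
STORE 2 : 0
PUSH 3  : 0 3
GT      : 0
DUP     : 0 0

65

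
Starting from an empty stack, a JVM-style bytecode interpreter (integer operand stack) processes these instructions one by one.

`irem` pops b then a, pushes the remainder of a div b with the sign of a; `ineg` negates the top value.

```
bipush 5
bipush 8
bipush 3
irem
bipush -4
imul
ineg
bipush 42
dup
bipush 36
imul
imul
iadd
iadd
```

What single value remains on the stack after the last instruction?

bipush 5   [5]
bipush 8   [5, 8]
bipush 3   [5, 8, 3]
irem       [5, 2]
bipush -4  [5, 2, -4]
imul       [5, -8]
ineg       [5, 8]
bipush 42  [5, 8, 42]
dup        [5, 8, 42, 42]
bipush 36  [5, 8, 42, 42, 36]
imul       [5, 8, 42, 1512]
imul       [5, 8, 63504]
iadd       [5, 63512]
iadd       [63517]

63517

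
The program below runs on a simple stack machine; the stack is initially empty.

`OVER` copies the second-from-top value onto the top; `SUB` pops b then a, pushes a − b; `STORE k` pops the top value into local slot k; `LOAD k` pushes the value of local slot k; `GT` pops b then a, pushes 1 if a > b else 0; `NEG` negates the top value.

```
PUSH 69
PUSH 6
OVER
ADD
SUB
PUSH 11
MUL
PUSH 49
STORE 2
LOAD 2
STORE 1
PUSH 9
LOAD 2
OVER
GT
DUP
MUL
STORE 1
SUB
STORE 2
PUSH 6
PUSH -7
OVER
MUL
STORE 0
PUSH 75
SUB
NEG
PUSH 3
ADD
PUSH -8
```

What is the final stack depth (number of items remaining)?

2

PUSH 69 → 69
PUSH 6  → 69 6
OVER    → 69 6 69
ADD     → 69 75
SUB     → -6
PUSH 11 → -6 11
MUL     → -66
PUSH 49 → -66 49
STORE 2 → -66
LOAD 2  → -66 49
STORE 1 → -66
PUSH 9  → -66 9
LOAD 2  → -66 9 49
OVER    → -66 9 49 9
GT      → -66 9 1
DUP     → -66 9 1 1
MUL     → -66 9 1
STORE 1 → -66 9
SUB     → -75
STORE 2 → (empty)
PUSH 6  → 6
PUSH -7 → 6 -7
OVER    → 6 -7 6
MUL     → 6 -42
STORE 0 → 6
PUSH 75 → 6 75
SUB     → -69
NEG     → 69
PUSH 3  → 69 3
ADD     → 72
PUSH -8 → 72 -8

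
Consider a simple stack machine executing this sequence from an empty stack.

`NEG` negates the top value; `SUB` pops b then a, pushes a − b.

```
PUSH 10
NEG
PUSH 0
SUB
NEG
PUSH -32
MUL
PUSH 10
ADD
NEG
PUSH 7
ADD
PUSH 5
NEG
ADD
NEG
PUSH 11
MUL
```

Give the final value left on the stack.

-3432

PUSH 10  : [10]
NEG      : [-10]
PUSH 0   : [-10, 0]
SUB      : [-10]
NEG      : [10]
PUSH -32 : [10, -32]
MUL      : [-320]
PUSH 10  : [-320, 10]
ADD      : [-310]
NEG      : [310]
PUSH 7   : [310, 7]
ADD      : [317]
PUSH 5   : [317, 5]
NEG      : [317, -5]
ADD      : [312]
NEG      : [-312]
PUSH 11  : [-312, 11]
MUL      : [-3432]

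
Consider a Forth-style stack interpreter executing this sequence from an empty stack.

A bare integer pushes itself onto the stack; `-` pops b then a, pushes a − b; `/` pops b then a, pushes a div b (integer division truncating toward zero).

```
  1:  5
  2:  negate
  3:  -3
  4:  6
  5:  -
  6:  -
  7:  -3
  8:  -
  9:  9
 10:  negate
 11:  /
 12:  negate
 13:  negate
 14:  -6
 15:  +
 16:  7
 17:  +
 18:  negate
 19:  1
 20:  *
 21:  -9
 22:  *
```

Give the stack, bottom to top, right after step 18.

5      -> [5]
negate -> [-5]
-3     -> [-5, -3]
6      -> [-5, -3, 6]
-      -> [-5, -9]
-      -> [4]
-3     -> [4, -3]
-      -> [7]
9      -> [7, 9]
negate -> [7, -9]
/      -> [0]
negate -> [0]
negate -> [0]
-6     -> [0, -6]
+      -> [-6]
7      -> [-6, 7]
+      -> [1]
negate -> [-1]

[-1]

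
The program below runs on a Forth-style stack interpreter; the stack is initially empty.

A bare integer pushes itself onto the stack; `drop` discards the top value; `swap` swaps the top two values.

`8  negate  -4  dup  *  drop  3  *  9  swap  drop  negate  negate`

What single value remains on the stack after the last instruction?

8      : [8]
negate : [-8]
-4     : [-8, -4]
dup    : [-8, -4, -4]
*      : [-8, 16]
drop   : [-8]
3      : [-8, 3]
*      : [-24]
9      : [-24, 9]
swap   : [9, -24]
drop   : [9]
negate : [-9]
negate : [9]

9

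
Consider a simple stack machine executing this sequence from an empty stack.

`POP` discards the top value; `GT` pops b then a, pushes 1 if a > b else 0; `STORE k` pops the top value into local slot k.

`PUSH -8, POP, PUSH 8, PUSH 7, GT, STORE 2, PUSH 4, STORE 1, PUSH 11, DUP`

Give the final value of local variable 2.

1

PUSH -8 -> [-8]
POP     -> []
PUSH 8  -> [8]
PUSH 7  -> [8, 7]
GT      -> [1]
STORE 2 -> []
PUSH 4  -> [4]
STORE 1 -> []
PUSH 11 -> [11]
DUP     -> [11, 11]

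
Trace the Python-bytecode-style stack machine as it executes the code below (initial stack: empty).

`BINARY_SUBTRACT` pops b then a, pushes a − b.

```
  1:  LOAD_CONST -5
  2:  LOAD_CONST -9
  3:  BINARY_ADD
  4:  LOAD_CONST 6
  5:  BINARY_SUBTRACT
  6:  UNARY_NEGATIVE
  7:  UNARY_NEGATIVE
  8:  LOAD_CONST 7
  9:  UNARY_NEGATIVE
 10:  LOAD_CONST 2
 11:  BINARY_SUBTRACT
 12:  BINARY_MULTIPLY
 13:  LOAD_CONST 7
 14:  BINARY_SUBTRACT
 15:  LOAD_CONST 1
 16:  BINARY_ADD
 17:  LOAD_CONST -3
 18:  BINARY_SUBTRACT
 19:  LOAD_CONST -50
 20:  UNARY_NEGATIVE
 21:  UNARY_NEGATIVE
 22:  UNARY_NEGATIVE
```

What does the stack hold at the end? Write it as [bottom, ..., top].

[177, 50]

LOAD_CONST -5   : [-5]
LOAD_CONST -9   : [-5, -9]
BINARY_ADD      : [-14]
LOAD_CONST 6    : [-14, 6]
BINARY_SUBTRACT : [-20]
UNARY_NEGATIVE  : [20]
UNARY_NEGATIVE  : [-20]
LOAD_CONST 7    : [-20, 7]
UNARY_NEGATIVE  : [-20, -7]
LOAD_CONST 2    : [-20, -7, 2]
BINARY_SUBTRACT : [-20, -9]
BINARY_MULTIPLY : [180]
LOAD_CONST 7    : [180, 7]
BINARY_SUBTRACT : [173]
LOAD_CONST 1    : [173, 1]
BINARY_ADD      : [174]
LOAD_CONST -3   : [174, -3]
BINARY_SUBTRACT : [177]
LOAD_CONST -50  : [177, -50]
UNARY_NEGATIVE  : [177, 50]
UNARY_NEGATIVE  : [177, -50]
UNARY_NEGATIVE  : [177, 50]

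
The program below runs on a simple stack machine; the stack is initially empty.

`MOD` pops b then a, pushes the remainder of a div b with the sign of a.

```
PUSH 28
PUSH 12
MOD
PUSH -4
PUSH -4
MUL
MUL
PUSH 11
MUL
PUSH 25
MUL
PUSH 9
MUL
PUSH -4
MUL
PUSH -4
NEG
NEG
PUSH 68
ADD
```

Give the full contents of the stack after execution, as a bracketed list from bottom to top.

PUSH 28  28
PUSH 12  28 12
MOD      4
PUSH -4  4 -4
PUSH -4  4 -4 -4
MUL      4 16
MUL      64
PUSH 11  64 11
MUL      704
PUSH 25  704 25
MUL      17600
PUSH 9   17600 9
MUL      158400
PUSH -4  158400 -4
MUL      -633600
PUSH -4  -633600 -4
NEG      -633600 4
NEG      -633600 -4
PUSH 68  -633600 -4 68
ADD      -633600 64

[-633600, 64]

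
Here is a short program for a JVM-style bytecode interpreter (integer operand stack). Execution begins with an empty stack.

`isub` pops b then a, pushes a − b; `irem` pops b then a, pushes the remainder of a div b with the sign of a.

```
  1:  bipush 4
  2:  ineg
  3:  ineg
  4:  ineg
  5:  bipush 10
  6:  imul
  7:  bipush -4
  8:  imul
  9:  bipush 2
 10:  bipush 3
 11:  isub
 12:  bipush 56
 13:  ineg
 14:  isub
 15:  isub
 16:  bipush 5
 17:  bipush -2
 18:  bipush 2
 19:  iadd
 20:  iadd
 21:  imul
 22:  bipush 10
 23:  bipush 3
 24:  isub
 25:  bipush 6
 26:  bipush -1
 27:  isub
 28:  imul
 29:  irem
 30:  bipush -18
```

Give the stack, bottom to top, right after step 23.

[525, 10, 3]

bipush 4  : [4]
ineg      : [-4]
ineg      : [4]
ineg      : [-4]
bipush 10 : [-4, 10]
imul      : [-40]
bipush -4 : [-40, -4]
imul      : [160]
bipush 2  : [160, 2]
bipush 3  : [160, 2, 3]
isub      : [160, -1]
bipush 56 : [160, -1, 56]
ineg      : [160, -1, -56]
isub      : [160, 55]
isub      : [105]
bipush 5  : [105, 5]
bipush -2 : [105, 5, -2]
bipush 2  : [105, 5, -2, 2]
iadd      : [105, 5, 0]
iadd      : [105, 5]
imul      : [525]
bipush 10 : [525, 10]
bipush 3  : [525, 10, 3]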